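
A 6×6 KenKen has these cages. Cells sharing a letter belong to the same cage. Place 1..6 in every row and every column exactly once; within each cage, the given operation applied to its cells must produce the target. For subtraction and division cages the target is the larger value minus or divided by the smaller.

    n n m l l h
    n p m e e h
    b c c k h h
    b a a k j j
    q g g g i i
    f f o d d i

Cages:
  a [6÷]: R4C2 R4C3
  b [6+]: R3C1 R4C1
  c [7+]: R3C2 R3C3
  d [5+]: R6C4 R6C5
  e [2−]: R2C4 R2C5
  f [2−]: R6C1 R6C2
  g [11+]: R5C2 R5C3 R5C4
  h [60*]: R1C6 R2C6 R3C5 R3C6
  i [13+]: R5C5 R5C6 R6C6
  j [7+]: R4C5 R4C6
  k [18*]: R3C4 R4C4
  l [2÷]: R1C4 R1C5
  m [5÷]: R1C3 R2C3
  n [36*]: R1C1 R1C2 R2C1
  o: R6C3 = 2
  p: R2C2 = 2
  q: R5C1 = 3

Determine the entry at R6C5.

Cage p is a single given cell, leaving R2C2 = 2.
Cage q is given; hence R5C1 = 3.
Cage o is a single given cell, which forces R6C3 = 2.
Column 1 already has 3, so R2C1 = 6.
Row 2 needs a 4, and only R2C6 is open for it.
The only place for 2 in row 3 is R3C1.
Column 1 now contains 2; hence R1C1 = 1.
The 3 cells of cage n must have product 36; hence R1C2 = 6.
Row 1 now contains 1, leaving R1C3 = 5.
Row 1 already has 5, so R1C6 = 3.
5 is placed in column 3, which forces R2C3 = 1.
Cage b needs two cells with sum 6; hence R4C1 = 4.
Column 2 already has 6, which forces R4C2 = 1.
Column 3 now contains 1; hence R4C3 = 6.
6 is placed in row 4, so R4C4 = 3.
Column 3 now contains 6; hence R5C3 = 4.
Column 1 already has 4, which forces R6C1 = 5.
Column 2 already has 6, which forces R6C2 = 3.
Row 6 now contains 5; hence R6C6 = 6.
Column 4 now contains 3; hence R2C4 = 5.
Cage e's pair has difference 2, leaving R2C5 = 3.
Column 2 already has 3, leaving R3C2 = 4.
4 is placed in column 3, which forces R3C3 = 3.
Column 4 now contains 3, leaving R3C4 = 6.
4 is placed in row 5; hence R5C2 = 5.
Cage g needs sum 11, leaving R5C4 = 2.
Row 5 now contains 2, which forces R5C5 = 6.
Row 5 now contains 2; hence R5C6 = 1.
Column 4 already has 2, which forces R1C4 = 4.
Cage l's pair has quotient 2; hence R1C5 = 2.
The 4 cells of cage h must have product 60; hence R3C5 = 1.
1 is placed in column 6, leaving R3C6 = 5.
Column 5 already has 2, so R4C5 = 5.
5 is placed in column 6, which forces R4C6 = 2.
4 is placed in column 4; hence R6C4 = 1.
1 is placed in column 5; hence R6C5 = 4.
The full grid is 1 6 5 4 2 3 / 6 2 1 5 3 4 / 2 4 3 6 1 5 / 4 1 6 3 5 2 / 3 5 4 2 6 1 / 5 3 2 1 4 6.

4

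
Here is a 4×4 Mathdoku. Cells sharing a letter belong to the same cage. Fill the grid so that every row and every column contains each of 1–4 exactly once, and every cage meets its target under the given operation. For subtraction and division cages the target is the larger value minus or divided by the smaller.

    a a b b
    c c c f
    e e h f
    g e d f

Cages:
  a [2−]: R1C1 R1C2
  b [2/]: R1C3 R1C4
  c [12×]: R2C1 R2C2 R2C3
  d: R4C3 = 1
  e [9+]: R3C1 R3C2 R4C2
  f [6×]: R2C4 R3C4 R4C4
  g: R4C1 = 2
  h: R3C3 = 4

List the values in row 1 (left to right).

Cage h is a single given cell; hence R3C3 = 4.
G is a freebie, which forces R4C1 = 2.
Cage d is given, leaving R4C3 = 1.
Row 4 now contains 1, which forces R4C4 = 3.
1 is placed in column 3, leaving R1C3 = 2.
1 is placed in column 3, leaving R2C3 = 3.
2 is placed in column 1; hence R3C1 = 3.
Cage e has sum 9, leaving R3C2 = 2.
Row 3 already has 2; hence R3C4 = 1.
3 is placed in row 4; hence R4C2 = 4.
The two cells of cage a must have difference 2, which forces R1C1 = 1.
Cage a needs two cells with difference 2; hence R1C2 = 3.
Column 4 now contains 1, leaving R1C4 = 4.
Cage c has product 12, which forces R2C1 = 4.
Column 2 now contains 4, so R2C2 = 1.
Column 4 now contains 1, leaving R2C4 = 2.
Completed grid: 1 3 2 4 / 4 1 3 2 / 3 2 4 1 / 2 4 1 3.

1 3 2 4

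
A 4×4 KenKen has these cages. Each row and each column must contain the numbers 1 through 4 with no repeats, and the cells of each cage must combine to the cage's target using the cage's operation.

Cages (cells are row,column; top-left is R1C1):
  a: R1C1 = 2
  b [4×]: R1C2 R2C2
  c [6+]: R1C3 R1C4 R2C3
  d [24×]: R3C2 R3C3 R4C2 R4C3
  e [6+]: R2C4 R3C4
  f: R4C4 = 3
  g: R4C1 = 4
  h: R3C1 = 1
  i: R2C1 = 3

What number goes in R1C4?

Cage a is a single given cell, leaving R1C1 = 2.
I is a freebie, leaving R2C1 = 3.
Cage h is a single given cell, so R3C1 = 1.
G is a freebie, so R4C1 = 4.
F is a freebie, leaving R4C4 = 3.
Column 4 now contains 3; hence R1C4 = 1.
Row 1 already has 1; hence R1C2 = 4.
Row 1 now contains 4, so R1C3 = 3.
The two cells of cage b must have product 4; hence R2C2 = 1.
Row 2 already has 1, which forces R2C3 = 2.
2 is placed in row 2, which forces R2C4 = 4.
Column 2 now contains 4; hence R3C2 = 3.
Column 3 already has 3, leaving R3C3 = 4.
Column 4 now contains 4, which forces R3C4 = 2.
Column 2 now contains 1, which forces R4C2 = 2.
Column 3 now contains 2, so R4C3 = 1.
Completed grid: 2 4 3 1 / 3 1 2 4 / 1 3 4 2 / 4 2 1 3.

1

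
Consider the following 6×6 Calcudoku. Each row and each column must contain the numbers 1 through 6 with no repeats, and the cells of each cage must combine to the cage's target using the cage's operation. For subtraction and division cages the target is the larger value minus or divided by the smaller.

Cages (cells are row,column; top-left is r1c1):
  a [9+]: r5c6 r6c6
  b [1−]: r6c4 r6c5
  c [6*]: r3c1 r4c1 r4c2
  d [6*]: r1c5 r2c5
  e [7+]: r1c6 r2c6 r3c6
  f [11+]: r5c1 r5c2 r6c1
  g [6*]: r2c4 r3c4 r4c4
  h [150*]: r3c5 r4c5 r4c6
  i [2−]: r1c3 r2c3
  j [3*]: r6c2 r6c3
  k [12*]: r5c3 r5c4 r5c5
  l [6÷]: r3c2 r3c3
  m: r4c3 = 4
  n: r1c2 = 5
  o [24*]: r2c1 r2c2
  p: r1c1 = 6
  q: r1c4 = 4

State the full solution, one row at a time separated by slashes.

P is a freebie, so r1c1 = 6.
N is a freebie, so r1c2 = 5.
Q is a freebie, leaving r1c4 = 4.
Column 1 already has 6, which forces r2c1 = 4.
Row 2 now contains 4, leaving r2c2 = 6.
6 is placed in column 2, so r3c2 = 1.
Row 3 now contains 1; hence r3c3 = 6.
Cage h has product 150, so r3c5 = 5.
Cage m is given; hence r4c3 = 4.
The 3 cells of cage h must have product 150; hence r4c5 = 6.
Cage h needs product 150, so r4c6 = 5.
1 is placed in column 2, which forces r6c2 = 3.
3 is placed in row 6; hence r6c3 = 1.
Cage i's pair has difference 2; hence r1c3 = 3.
Row 1 already has 3; hence r1c5 = 2.
Row 1 already has 2, leaving r1c6 = 1.
Cage i needs two cells with difference 2, which forces r2c3 = 5.
2 is placed in column 5, which forces r2c5 = 3.
1 is placed in column 6, which forces r2c6 = 2.
Cage c has product 6, so r3c1 = 3.
Row 3 now contains 3, leaving r3c4 = 2.
Cage e has sum 7, leaving r3c6 = 4.
The 3 cells of cage c must have product 6, leaving r4c1 = 1.
Column 2 now contains 3, so r4c2 = 2.
1 is placed in row 4, so r4c4 = 3.
Cage f has sum 11, leaving r5c2 = 4.
3 is placed in column 3; hence r5c3 = 2.
Row 5 now contains 4, which forces r5c5 = 1.
The two cells of cage a must have sum 9, leaving r5c6 = 3.
Cage b needs two cells with difference 1, so r6c4 = 5.
The two cells of cage b must have difference 1, leaving r6c5 = 4.
The two cells of cage a must have sum 9, so r6c6 = 6.
Row 2 already has 2, so r2c4 = 1.
2 is placed in row 5, which forces r5c1 = 5.
Row 5 now contains 1, which forces r5c4 = 6.
Row 6 already has 5, which forces r6c1 = 2.

6 5 3 4 2 1 / 4 6 5 1 3 2 / 3 1 6 2 5 4 / 1 2 4 3 6 5 / 5 4 2 6 1 3 / 2 3 1 5 4 6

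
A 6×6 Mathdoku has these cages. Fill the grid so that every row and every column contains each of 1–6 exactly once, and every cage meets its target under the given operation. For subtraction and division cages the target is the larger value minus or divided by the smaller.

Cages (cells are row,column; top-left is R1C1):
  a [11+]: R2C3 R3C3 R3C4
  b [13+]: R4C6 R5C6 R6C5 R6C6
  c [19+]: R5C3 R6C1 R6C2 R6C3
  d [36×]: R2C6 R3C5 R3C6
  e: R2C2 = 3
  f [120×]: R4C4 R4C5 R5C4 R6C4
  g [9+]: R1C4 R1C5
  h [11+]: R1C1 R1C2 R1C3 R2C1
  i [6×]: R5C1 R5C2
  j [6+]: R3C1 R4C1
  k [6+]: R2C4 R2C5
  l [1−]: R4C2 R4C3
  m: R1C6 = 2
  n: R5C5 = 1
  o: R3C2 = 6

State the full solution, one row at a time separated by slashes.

5 1 4 3 6 2 / 1 3 5 2 4 6 / 4 6 1 5 2 3 / 2 4 3 6 5 1 / 3 2 6 4 1 5 / 6 5 2 1 3 4

Cage m is a single given cell; hence R1C6 = 2.
Cage e is a single given cell, leaving R2C2 = 3.
Row 2 now contains 3, which forces R2C6 = 6.
Cage o is a single given cell, leaving R3C2 = 6.
Cage n is a single given cell, which forces R5C5 = 1.
Cage d has product 36; hence R3C5 = 2.
Cage d needs product 36, leaving R3C6 = 3.
Cage i needs two cells with product 6, leaving R5C1 = 3.
Row 5 already has 1, which forces R5C2 = 2.
Cage b needs sum 13, leaving R6C5 = 3.
The only place for 4 in row 2 is R2C5.
Cage k needs two cells with sum 6, which forces R2C4 = 2.
2 is placed in row 2, which forces R2C1 = 1.
2 is placed in row 2, leaving R2C3 = 5.
Cage a has sum 11; hence R3C3 = 1.
Cage a needs sum 11; hence R3C4 = 5.
The 4 cells of cage h must have sum 11, which forces R1C2 = 1.
Row 3 already has 5, leaving R3C1 = 4.
Cage j needs two cells with sum 6, which forces R4C1 = 2.
Cage f needs product 120, which forces R4C5 = 5.
Cage g needs two cells with sum 9; hence R1C4 = 3.
Column 5 already has 5; hence R1C5 = 6.
Row 4 now contains 5, which forces R4C2 = 4.
Cage l needs two cells with difference 1, leaving R4C3 = 3.
Row 4 already has 4; hence R4C6 = 1.
4 is placed in column 2, so R6C2 = 5.
Row 6 now contains 5; hence R6C6 = 4.
Row 1 already has 6; hence R1C1 = 5.
3 is placed in row 1; hence R1C3 = 4.
Row 4 now contains 1, which forces R4C4 = 6.
The 4 cells of cage c must have sum 19, which forces R5C3 = 6.
The 4 cells of cage f must have product 120, which forces R5C4 = 4.
Column 6 now contains 4, which forces R5C6 = 5.
Row 6 now contains 5, leaving R6C1 = 6.
The 4 cells of cage c must have sum 19, leaving R6C3 = 2.
Cage f needs product 120; hence R6C4 = 1.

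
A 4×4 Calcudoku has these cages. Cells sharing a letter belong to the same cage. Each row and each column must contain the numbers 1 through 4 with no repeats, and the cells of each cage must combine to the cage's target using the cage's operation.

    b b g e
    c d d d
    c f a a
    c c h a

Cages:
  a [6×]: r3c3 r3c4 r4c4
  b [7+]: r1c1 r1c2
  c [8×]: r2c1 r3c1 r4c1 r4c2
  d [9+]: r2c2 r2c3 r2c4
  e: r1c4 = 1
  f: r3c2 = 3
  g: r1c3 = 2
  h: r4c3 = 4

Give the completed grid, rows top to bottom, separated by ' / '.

3 4 2 1 / 1 2 3 4 / 4 3 1 2 / 2 1 4 3

G is a freebie, which forces r1c3 = 2.
E is a freebie, leaving r1c4 = 1.
Cage f is a single given cell, so r3c2 = 3.
Row 3 already has 3, leaving r3c3 = 1.
Row 3 already has 3; hence r3c4 = 2.
Cage c has product 8; hence r4c2 = 1.
Cage h is a single given cell, which forces r4c3 = 4.
2 is placed in column 4, so r4c4 = 3.
Cage b needs two cells with sum 7, which forces r1c1 = 3.
3 is placed in column 2; hence r1c2 = 4.
The 4 cells of cage c must have product 8; hence r2c1 = 1.
Cage d needs sum 9, so r2c2 = 2.
4 is placed in column 3, which forces r2c3 = 3.
Column 4 now contains 3; hence r2c4 = 4.
Row 3 already has 2, leaving r3c1 = 4.
4 is placed in row 4, leaving r4c1 = 2.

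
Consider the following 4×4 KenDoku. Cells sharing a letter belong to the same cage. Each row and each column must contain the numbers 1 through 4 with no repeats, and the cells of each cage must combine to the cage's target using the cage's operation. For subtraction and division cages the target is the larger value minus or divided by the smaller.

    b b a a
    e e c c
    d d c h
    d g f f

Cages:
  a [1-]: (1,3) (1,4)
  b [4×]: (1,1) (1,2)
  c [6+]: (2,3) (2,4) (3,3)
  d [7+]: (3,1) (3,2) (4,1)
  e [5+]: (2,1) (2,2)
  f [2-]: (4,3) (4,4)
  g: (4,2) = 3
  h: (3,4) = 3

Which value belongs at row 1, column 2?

Cage h is given, so (3,4) = 3.
Cage g is given, so (4,2) = 3.
The only place for 3 in row 1 is (1,3).
3 is placed in column 3, so (2,3) = 4.
The 3 cells of cage c must have sum 6, so (2,4) = 1.
Cage c has sum 6, so (3,3) = 1.
4 is placed in column 3; hence (4,3) = 2.
Row 4 already has 2, leaving (4,4) = 4.
4 is placed in column 4, so (1,4) = 2.
1 is placed in row 2; hence (2,1) = 3.
1 is placed in row 2; hence (2,2) = 2.
2 is placed in column 2; hence (3,2) = 4.
Row 4 now contains 4; hence (4,1) = 1.
Column 1 already has 1, leaving (1,1) = 4.
4 is placed in column 2, which forces (1,2) = 1.
Row 3 now contains 4, which forces (3,1) = 2.
Filled in: 4 1 3 2 / 3 2 4 1 / 2 4 1 3 / 1 3 2 4.

1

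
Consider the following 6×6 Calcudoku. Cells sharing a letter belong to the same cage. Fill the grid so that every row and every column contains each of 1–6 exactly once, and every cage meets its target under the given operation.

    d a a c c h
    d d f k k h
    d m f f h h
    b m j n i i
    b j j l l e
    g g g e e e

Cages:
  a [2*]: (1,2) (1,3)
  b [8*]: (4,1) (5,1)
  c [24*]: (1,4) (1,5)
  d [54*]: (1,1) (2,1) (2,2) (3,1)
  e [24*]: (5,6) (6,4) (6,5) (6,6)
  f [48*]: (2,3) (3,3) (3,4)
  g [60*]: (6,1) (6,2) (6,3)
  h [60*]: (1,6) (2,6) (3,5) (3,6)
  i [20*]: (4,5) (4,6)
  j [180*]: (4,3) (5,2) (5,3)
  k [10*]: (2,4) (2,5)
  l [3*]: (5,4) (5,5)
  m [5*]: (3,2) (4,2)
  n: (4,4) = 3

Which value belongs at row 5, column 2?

6

Cage d has product 54, leaving (2,2) = 3.
Cage j has product 180; hence (4,3) = 6.
Cage n is a single given cell, so (4,4) = 3.
Cage j needs product 180, which forces (5,2) = 6.
Cage j has product 180, which forces (5,3) = 5.
3 is placed in column 4; hence (5,4) = 1.
1 is placed in row 5, which forces (5,5) = 3.
The only place for 5 in row 1 is (1,6).
Cage i needs two cells with product 20, leaving (4,5) = 5.
5 is placed in column 6; hence (4,6) = 4.
Column 6 already has 4, which forces (5,6) = 2.
Cage k's pair has product 10; hence (2,4) = 5.
Column 5 already has 5; hence (2,5) = 2.
Cage m's pair has product 5, leaving (3,2) = 5.
2 is placed in column 5, so (3,5) = 4.
Row 4 already has 4, so (4,1) = 2.
Row 4 now contains 5, so (4,2) = 1.
Row 5 already has 2, so (5,1) = 4.
Column 2 already has 5, leaving (6,2) = 4.
Column 2 already has 1; hence (1,2) = 2.
Cage a's pair has product 2, so (1,3) = 1.
Cage c's pair has product 24, leaving (1,4) = 4.
Column 5 already has 4, so (1,5) = 6.
2 is placed in row 2, so (2,3) = 4.
The 4 cells of cage h must have product 60, so (2,6) = 1.
The 3 cells of cage f must have product 48, leaving (3,3) = 2.
4 is placed in row 3, which forces (3,4) = 6.
Cage h needs product 60, leaving (3,6) = 3.
Cage g needs product 60; hence (6,1) = 5.
The 3 cells of cage g must have product 60, so (6,3) = 3.
Cage e needs product 24, leaving (6,4) = 2.
Column 5 now contains 6; hence (6,5) = 1.
Column 6 now contains 1, so (6,6) = 6.
6 is placed in row 1; hence (1,1) = 3.
Row 2 now contains 1, leaving (2,1) = 6.
3 is placed in row 3, which forces (3,1) = 1.
Filled in: 3 2 1 4 6 5 / 6 3 4 5 2 1 / 1 5 2 6 4 3 / 2 1 6 3 5 4 / 4 6 5 1 3 2 / 5 4 3 2 1 6.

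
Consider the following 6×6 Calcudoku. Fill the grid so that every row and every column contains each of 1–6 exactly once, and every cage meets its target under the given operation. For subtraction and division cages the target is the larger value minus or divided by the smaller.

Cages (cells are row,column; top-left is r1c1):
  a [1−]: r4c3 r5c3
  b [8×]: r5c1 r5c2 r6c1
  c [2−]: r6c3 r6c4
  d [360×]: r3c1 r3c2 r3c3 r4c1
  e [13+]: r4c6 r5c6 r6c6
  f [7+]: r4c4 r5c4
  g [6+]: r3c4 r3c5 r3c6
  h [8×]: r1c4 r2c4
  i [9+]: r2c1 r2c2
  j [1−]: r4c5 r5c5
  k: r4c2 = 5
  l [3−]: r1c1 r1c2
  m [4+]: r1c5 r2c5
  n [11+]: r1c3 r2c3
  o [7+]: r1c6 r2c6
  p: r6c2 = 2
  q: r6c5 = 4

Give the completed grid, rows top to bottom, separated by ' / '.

Cage k is given; hence r4c2 = 5.
P is a freebie; hence r6c2 = 2.
Cage q is given, so r6c5 = 4.
Cage b has product 8, which forces r5c1 = 2.
The 3 cells of cage b must have product 8, which forces r5c2 = 4.
Row 6 already has 4; hence r6c1 = 1.
In row 4, 1 can only go at r4c4, so r4c4 = 1.
The two cells of cage f must have sum 7, which forces r5c4 = 6.
Cage e needs sum 13, leaving r6c6 = 6.
In row 2, 1 can only go at r2c5, so r2c5 = 1.
Column 5 already has 1, leaving r1c5 = 3.
Column 5 already has 3, which forces r3c5 = 2.
Cage g needs sum 6, so r3c6 = 1.
Column 5 already has 2, which forces r4c5 = 6.
Column 5 already has 3, so r5c5 = 5.
Row 5 now contains 5, which forces r5c6 = 3.
Cage l's pair has difference 3; hence r1c1 = 4.
Cage l needs two cells with difference 3, leaving r1c2 = 1.
4 is placed in row 1, which forces r1c4 = 2.
2 is placed in row 1, which forces r1c6 = 5.
Column 4 already has 2, leaving r2c4 = 4.
Column 6 already has 5, so r2c6 = 2.
Row 3 now contains 2; hence r3c4 = 3.
4 is placed in column 1, so r4c1 = 3.
Cage a needs two cells with difference 1, leaving r4c3 = 2.
Cage e has sum 13, which forces r4c6 = 4.
Row 5 now contains 3, so r5c3 = 1.
Column 4 already has 3, leaving r6c4 = 5.
Row 1 now contains 5, so r1c3 = 6.
Column 1 already has 3; hence r2c1 = 6.
Cage i's pair has sum 9, so r2c2 = 3.
Cage n needs two cells with sum 11, which forces r2c3 = 5.
The 4 cells of cage d must have product 360; hence r3c1 = 5.
Row 3 already has 3, leaving r3c2 = 6.
Cage d has product 360, leaving r3c3 = 4.
5 is placed in row 6; hence r6c3 = 3.

4 1 6 2 3 5 / 6 3 5 4 1 2 / 5 6 4 3 2 1 / 3 5 2 1 6 4 / 2 4 1 6 5 3 / 1 2 3 5 4 6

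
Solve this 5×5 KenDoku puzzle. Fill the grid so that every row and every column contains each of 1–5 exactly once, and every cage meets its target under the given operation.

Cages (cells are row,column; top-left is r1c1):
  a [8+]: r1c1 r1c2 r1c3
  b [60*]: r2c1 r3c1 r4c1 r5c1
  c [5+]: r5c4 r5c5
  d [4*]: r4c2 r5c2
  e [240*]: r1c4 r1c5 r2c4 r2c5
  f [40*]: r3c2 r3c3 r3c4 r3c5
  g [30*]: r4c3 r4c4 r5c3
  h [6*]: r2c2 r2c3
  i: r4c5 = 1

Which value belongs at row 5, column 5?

Cage i is a single given cell, leaving r4c5 = 1.
Row 4 already has 1, which forces r4c2 = 4.
Cage d needs two cells with product 4, leaving r5c2 = 1.
In row 2, 1 can only go at r2c1, so r2c1 = 1.
Cage a has sum 8; hence r1c3 = 1.
Cage f needs product 40, leaving r3c4 = 1.
Row 3 needs a 3, and only r3c1 is open for it.
Column 1 now contains 3, which forces r4c1 = 5.
Cage b needs product 60, which forces r5c1 = 4.
Column 1 already has 4, so r1c1 = 2.
Cage a needs sum 8, which forces r1c2 = 5.
5 is placed in column 2, leaving r3c2 = 2.
Cage g needs product 30, so r5c3 = 5.
Column 2 now contains 2, which forces r2c2 = 3.
The two cells of cage h must have product 6, which forces r2c3 = 2.
Column 3 already has 5; hence r3c3 = 4.
Cage f has product 40, leaving r3c5 = 5.
Column 3 already has 2; hence r4c3 = 3.
Row 4 now contains 3; hence r4c4 = 2.
2 is placed in column 4, so r5c4 = 3.
3 is placed in row 5; hence r5c5 = 2.
3 is placed in column 4; hence r1c4 = 4.
Cage e needs product 240, so r1c5 = 3.
Cage e has product 240, so r2c4 = 5.
Column 5 already has 5, so r2c5 = 4.
The full grid is 2 5 1 4 3 / 1 3 2 5 4 / 3 2 4 1 5 / 5 4 3 2 1 / 4 1 5 3 2.

2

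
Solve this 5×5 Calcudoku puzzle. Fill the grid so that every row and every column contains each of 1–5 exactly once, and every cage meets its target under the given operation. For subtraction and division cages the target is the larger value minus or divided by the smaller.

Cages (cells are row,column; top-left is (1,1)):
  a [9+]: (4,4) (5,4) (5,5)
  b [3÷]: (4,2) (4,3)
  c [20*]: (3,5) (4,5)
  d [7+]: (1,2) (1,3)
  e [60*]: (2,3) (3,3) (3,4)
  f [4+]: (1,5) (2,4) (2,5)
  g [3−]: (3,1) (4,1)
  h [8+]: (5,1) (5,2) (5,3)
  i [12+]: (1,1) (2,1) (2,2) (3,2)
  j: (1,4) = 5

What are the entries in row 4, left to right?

4 3 1 2 5

J is a freebie, leaving (1,4) = 5.
The 3 cells of cage f must have sum 4; hence (1,5) = 1.
Cage f needs sum 4, so (2,4) = 1.
Cage f needs sum 4, which forces (2,5) = 2.
In row 1, 2 can only go at (1,1), so (1,1) = 2.
The only place for 2 in row 3 is (3,2).
Row 2 needs a 4, and only (2,3) is open for it.
Cage d needs two cells with sum 7, leaving (1,2) = 4.
Column 3 already has 4, so (1,3) = 3.
The 3 cells of cage e must have product 60, so (3,3) = 5.
The 3 cells of cage e must have product 60, leaving (3,4) = 3.
Row 3 now contains 5, which forces (3,5) = 4.
Column 3 already has 3, which forces (4,3) = 1.
Column 5 now contains 4, leaving (4,5) = 5.
1 is placed in column 3, which forces (5,3) = 2.
Row 5 now contains 2; hence (5,4) = 4.
Column 5 now contains 4, leaving (5,5) = 3.
Row 3 already has 4, leaving (3,1) = 1.
1 is placed in row 4, so (4,1) = 4.
1 is placed in row 4, leaving (4,2) = 3.
Column 4 already has 4, leaving (4,4) = 2.
Column 1 now contains 1, leaving (5,1) = 5.
Row 5 now contains 5, which forces (5,2) = 1.
Column 1 already has 5, leaving (2,1) = 3.
Column 2 now contains 3, so (2,2) = 5.
Completed grid: 2 4 3 5 1 / 3 5 4 1 2 / 1 2 5 3 4 / 4 3 1 2 5 / 5 1 2 4 3.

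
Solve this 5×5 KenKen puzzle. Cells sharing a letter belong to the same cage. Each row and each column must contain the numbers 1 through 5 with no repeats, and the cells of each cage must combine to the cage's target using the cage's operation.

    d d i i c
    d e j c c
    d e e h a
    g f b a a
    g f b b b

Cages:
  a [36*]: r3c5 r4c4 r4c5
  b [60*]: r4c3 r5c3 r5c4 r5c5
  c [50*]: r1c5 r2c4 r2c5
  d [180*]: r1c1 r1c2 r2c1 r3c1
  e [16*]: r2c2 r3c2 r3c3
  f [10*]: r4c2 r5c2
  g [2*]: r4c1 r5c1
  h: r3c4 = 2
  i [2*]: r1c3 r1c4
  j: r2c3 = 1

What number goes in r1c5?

5

The 4 cells of cage d must have product 180; hence r1c2 = 3.
Cage c has product 50, so r1c5 = 5.
Cage j is a single given cell, leaving r2c3 = 1.
The 3 cells of cage c must have product 50, leaving r2c4 = 5.
Cage c has product 50, which forces r2c5 = 2.
Cage h is a single given cell, which forces r3c4 = 2.
Cage a has product 36, so r3c5 = 3.
Cage a has product 36, which forces r4c4 = 3.
Cage a has product 36; hence r4c5 = 4.
Column 5 now contains 4, leaving r5c5 = 1.
5 is placed in row 1, leaving r1c1 = 4.
Column 3 now contains 1, which forces r1c3 = 2.
2 is placed in column 4, so r1c4 = 1.
Cage d has product 180, which forces r2c1 = 3.
Row 2 now contains 2, which forces r2c2 = 4.
The 4 cells of cage d must have product 180, so r3c1 = 5.
The 3 cells of cage e must have product 16, which forces r3c2 = 1.
Row 3 now contains 2, so r3c3 = 4.
Cage g's pair has product 2, which forces r4c1 = 1.
Cage b has product 60, leaving r4c3 = 5.
Row 5 already has 1, so r5c1 = 2.
2 is placed in row 5, leaving r5c2 = 5.
The 4 cells of cage b must have product 60; hence r5c3 = 3.
Row 5 already has 1, which forces r5c4 = 4.
Row 4 already has 5, leaving r4c2 = 2.
The full grid is 4 3 2 1 5 / 3 4 1 5 2 / 5 1 4 2 3 / 1 2 5 3 4 / 2 5 3 4 1.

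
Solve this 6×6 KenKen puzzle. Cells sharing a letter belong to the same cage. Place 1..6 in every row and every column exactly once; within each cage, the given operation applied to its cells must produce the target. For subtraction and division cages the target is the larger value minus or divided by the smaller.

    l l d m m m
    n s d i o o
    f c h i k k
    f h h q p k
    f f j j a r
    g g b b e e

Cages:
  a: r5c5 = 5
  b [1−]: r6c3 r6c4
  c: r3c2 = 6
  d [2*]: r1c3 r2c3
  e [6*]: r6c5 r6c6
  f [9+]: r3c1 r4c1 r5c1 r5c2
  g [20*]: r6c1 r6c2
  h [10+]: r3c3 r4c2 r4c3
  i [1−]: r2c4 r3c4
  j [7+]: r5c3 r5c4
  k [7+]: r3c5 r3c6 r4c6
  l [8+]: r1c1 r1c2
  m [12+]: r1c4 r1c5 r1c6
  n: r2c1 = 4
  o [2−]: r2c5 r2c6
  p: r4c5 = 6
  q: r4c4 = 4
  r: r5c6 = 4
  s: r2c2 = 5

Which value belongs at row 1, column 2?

2

Cage n is a single given cell; hence r2c1 = 4.
Cage s is a single given cell; hence r2c2 = 5.
C is a freebie, leaving r3c2 = 6.
Cage q is given, so r4c4 = 4.
Cage p is a single given cell, leaving r4c5 = 6.
Cage a is given, leaving r5c5 = 5.
Cage r is a single given cell, which forces r5c6 = 4.
Column 1 already has 4, which forces r6c1 = 5.
Column 2 now contains 5; hence r6c2 = 4.
Cage l needs two cells with sum 8; hence r1c1 = 6.
The two cells of cage l must have sum 8, which forces r1c2 = 2.
Row 1 already has 2, so r1c3 = 1.
1 is placed in row 1, so r1c5 = 4.
1 is placed in column 3, leaving r2c3 = 2.
The 4 cells of cage f must have sum 9, leaving r5c2 = 3.
1 is placed in column 3; hence r5c3 = 6.
Row 5 already has 6, so r5c4 = 1.
Column 3 now contains 2; hence r6c3 = 3.
3 is placed in row 6, so r6c4 = 2.
2 is placed in row 6, leaving r6c5 = 1.
2 is placed in row 6, so r6c6 = 6.
Cage i needs two cells with difference 1, so r2c4 = 6.
1 is placed in column 5; hence r2c5 = 3.
The two cells of cage o must have difference 2, leaving r2c6 = 1.
Cage h has sum 10; hence r3c3 = 4.
Cage i needs two cells with difference 1, so r3c4 = 5.
3 is placed in column 5, leaving r3c5 = 2.
1 is placed in column 6, leaving r3c6 = 3.
Column 2 already has 3, which forces r4c2 = 1.
Column 3 already has 3, so r4c3 = 5.
Column 6 already has 3, so r4c6 = 2.
Row 5 already has 1, which forces r5c1 = 2.
Column 4 already has 5, so r1c4 = 3.
Column 6 already has 3, which forces r1c6 = 5.
Row 3 now contains 3, which forces r3c1 = 1.
Row 4 already has 1, which forces r4c1 = 3.
The full grid is 6 2 1 3 4 5 / 4 5 2 6 3 1 / 1 6 4 5 2 3 / 3 1 5 4 6 2 / 2 3 6 1 5 4 / 5 4 3 2 1 6.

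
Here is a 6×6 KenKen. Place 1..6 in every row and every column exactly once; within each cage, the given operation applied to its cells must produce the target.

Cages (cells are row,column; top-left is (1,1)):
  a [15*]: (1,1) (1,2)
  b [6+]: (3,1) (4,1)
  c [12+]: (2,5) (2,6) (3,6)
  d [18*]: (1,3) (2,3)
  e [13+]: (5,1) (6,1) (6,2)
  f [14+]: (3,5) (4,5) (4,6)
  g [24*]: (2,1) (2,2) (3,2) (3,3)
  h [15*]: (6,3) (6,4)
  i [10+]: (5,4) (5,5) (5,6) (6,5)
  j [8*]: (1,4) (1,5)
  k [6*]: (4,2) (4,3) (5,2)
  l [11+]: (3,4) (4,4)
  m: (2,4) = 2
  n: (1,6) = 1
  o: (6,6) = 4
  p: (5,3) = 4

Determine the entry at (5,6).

Cage n is a single given cell, so (1,6) = 1.
Cage m is a single given cell, so (2,4) = 2.
Cage p is a single given cell, leaving (5,3) = 4.
Cage o is a single given cell, so (6,6) = 4.
2 is placed in column 4, leaving (1,4) = 4.
Cage j's pair has product 8; hence (1,5) = 2.
Column 5 already has 2, which forces (6,5) = 1.
Cage i needs sum 10; hence (5,4) = 1.
Row 1 needs a 6, and only (1,3) is open for it.
Column 3 now contains 6, leaving (2,3) = 3.
3 is placed in row 2, so (2,5) = 4.
3 is placed in column 3, leaving (6,3) = 5.
Row 6 now contains 5, which forces (6,4) = 3.
The 4 cells of cage g must have product 24, so (3,2) = 4.
Cage g needs product 24, leaving (3,3) = 1.
1 is placed in column 3, leaving (4,3) = 2.
Cage e needs sum 13, leaving (5,1) = 5.
Column 1 now contains 5, so (1,1) = 3.
The two cells of cage a must have product 15, so (1,2) = 5.
Column 1 now contains 5, leaving (3,1) = 2.
Row 3 now contains 2; hence (3,6) = 3.
Cage b needs two cells with sum 6, so (4,1) = 4.
The 3 cells of cage k must have product 6, so (4,2) = 1.
Cage k has product 6, leaving (5,2) = 3.
Cage i needs sum 10, so (5,5) = 6.
Cage i has sum 10, leaving (5,6) = 2.
2 is placed in column 1, so (6,1) = 6.
Row 6 already has 6, leaving (6,2) = 2.
Column 1 now contains 6; hence (2,1) = 1.
1 is placed in column 2; hence (2,2) = 6.
Cage c has sum 12; hence (2,6) = 5.
6 is placed in column 5, leaving (3,5) = 5.
The 3 cells of cage f must have sum 14; hence (4,5) = 3.
Cage f has sum 14, which forces (4,6) = 6.
Row 3 now contains 5, so (3,4) = 6.
6 is placed in row 4; hence (4,4) = 5.
Filled in: 3 5 6 4 2 1 / 1 6 3 2 4 5 / 2 4 1 6 5 3 / 4 1 2 5 3 6 / 5 3 4 1 6 2 / 6 2 5 3 1 4.

2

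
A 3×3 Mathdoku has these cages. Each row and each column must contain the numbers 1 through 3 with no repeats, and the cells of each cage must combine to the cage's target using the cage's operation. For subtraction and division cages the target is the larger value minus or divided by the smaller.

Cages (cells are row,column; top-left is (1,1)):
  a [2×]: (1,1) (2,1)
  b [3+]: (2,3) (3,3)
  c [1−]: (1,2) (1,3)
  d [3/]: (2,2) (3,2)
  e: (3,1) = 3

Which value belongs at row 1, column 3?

E is a freebie, leaving (3,1) = 3.
Row 3 already has 3, so (3,2) = 1.
Row 3 now contains 1, leaving (3,3) = 2.
The two cells of cage c must have difference 1; hence (1,2) = 2.
Column 2 already has 1, leaving (2,2) = 3.
2 is placed in column 3, leaving (2,3) = 1.
Row 1 already has 2, leaving (1,1) = 1.
Column 3 already has 1, so (1,3) = 3.
1 is placed in row 2, leaving (2,1) = 2.
The full grid is 1 2 3 / 2 3 1 / 3 1 2.

3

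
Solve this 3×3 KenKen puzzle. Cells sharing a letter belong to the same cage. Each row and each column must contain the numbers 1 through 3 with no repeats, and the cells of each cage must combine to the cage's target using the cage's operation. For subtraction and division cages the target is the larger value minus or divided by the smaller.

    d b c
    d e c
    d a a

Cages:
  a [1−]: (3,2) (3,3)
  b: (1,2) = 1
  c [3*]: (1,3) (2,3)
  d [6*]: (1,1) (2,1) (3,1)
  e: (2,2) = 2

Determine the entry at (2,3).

1

Cage b is given, which forces (1,2) = 1.
Row 1 now contains 1; hence (1,3) = 3.
Cage e is given; hence (2,2) = 2.
Column 3 now contains 3, which forces (2,3) = 1.
Column 2 already has 2, so (3,2) = 3.
Column 3 now contains 1, which forces (3,3) = 2.
3 is placed in row 1, so (1,1) = 2.
Row 2 already has 1, leaving (2,1) = 3.
Row 3 now contains 2, which forces (3,1) = 1.
The full grid is 2 1 3 / 3 2 1 / 1 3 2.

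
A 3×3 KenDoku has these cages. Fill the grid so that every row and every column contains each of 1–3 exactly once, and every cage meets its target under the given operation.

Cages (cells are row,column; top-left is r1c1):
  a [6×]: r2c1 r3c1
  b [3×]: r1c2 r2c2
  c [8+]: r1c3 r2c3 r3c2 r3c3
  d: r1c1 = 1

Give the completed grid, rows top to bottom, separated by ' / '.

1 3 2 / 2 1 3 / 3 2 1

Cage d is a single given cell; hence r1c1 = 1.
Row 1 already has 1, so r1c2 = 3.
Row 1 already has 3; hence r1c3 = 2.
Column 2 now contains 3, which forces r2c2 = 1.
1 is placed in row 2, which forces r2c3 = 3.
Cage c needs sum 8, so r3c2 = 2.
Column 3 now contains 3, so r3c3 = 1.
Row 2 now contains 3, so r2c1 = 2.
Row 3 now contains 2; hence r3c1 = 3.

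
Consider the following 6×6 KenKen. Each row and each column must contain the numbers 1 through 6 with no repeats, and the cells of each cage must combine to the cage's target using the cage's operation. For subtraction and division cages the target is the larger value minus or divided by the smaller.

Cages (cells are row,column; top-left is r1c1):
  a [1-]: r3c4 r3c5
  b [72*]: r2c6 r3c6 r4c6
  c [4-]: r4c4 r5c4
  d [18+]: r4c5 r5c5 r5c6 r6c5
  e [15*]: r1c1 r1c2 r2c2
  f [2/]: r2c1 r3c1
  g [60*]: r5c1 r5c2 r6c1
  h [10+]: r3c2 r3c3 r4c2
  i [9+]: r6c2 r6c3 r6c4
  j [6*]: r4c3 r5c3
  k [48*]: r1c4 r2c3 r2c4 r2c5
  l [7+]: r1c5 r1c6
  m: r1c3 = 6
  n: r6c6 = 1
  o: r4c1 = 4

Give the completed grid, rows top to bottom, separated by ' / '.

M is a freebie, so r1c3 = 6.
O is a freebie, leaving r4c1 = 4.
Cage n is a single given cell, which forces r6c6 = 1.
Row 2 needs a 5, and only r2c2 is open for it.
Column 3 needs a 5, and only r3c3 is open for it.
The only place for 6 in column 2 is r5c2.
The only place for 1 in row 5 is r5c4.
Cage c's pair has difference 4, leaving r4c4 = 5.
The only place for 1 in row 4 is r4c2.
The 3 cells of cage e must have product 15; hence r1c1 = 1.
Column 2 already has 1; hence r1c2 = 3.
Cage h needs sum 10, which forces r3c2 = 4.
Column 2 already has 4, which forces r6c2 = 2.
Cage b has product 72, which forces r2c6 = 4.
Cage g needs product 60, leaving r5c1 = 2.
2 is placed in row 5, so r5c3 = 3.
3 is placed in row 5, which forces r5c6 = 5.
2 is placed in row 6; hence r6c1 = 5.
Column 3 now contains 3, leaving r6c3 = 4.
Row 6 already has 4, which forces r6c4 = 3.
Row 6 now contains 3; hence r6c5 = 6.
The 4 cells of cage k must have product 48, leaving r1c4 = 4.
The two cells of cage l must have sum 7, which forces r1c5 = 5.
5 is placed in column 6, leaving r1c6 = 2.
Cage k has product 48; hence r2c4 = 6.
Column 4 now contains 3, leaving r3c4 = 2.
Column 3 now contains 3; hence r4c3 = 2.
Column 5 now contains 6; hence r4c5 = 3.
Row 4 now contains 3, leaving r4c6 = 6.
Row 5 already has 5; hence r5c5 = 4.
Row 2 now contains 6, leaving r2c1 = 3.
Column 3 already has 2, which forces r2c3 = 1.
Cage k has product 48, so r2c5 = 2.
Cage f needs two cells with quotient 2; hence r3c1 = 6.
3 is placed in column 5, leaving r3c5 = 1.
Column 6 now contains 6, which forces r3c6 = 3.

1 3 6 4 5 2 / 3 5 1 6 2 4 / 6 4 5 2 1 3 / 4 1 2 5 3 6 / 2 6 3 1 4 5 / 5 2 4 3 6 1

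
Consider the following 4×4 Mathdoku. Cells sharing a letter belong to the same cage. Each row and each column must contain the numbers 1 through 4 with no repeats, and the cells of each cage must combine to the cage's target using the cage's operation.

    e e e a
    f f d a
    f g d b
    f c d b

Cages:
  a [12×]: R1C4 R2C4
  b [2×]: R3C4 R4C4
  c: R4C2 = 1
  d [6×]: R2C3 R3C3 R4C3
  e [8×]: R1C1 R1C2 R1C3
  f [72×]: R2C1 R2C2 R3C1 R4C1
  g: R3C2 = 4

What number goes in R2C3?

The 4 cells of cage f must have product 72, so R2C2 = 3.
3 is placed in row 2, so R2C4 = 4.
G is a freebie; hence R3C2 = 4.
C is a freebie; hence R4C2 = 1.
Row 4 already has 1; hence R4C4 = 2.
Column 2 now contains 1, which forces R1C2 = 2.
Column 4 now contains 4, so R1C4 = 3.
4 is placed in row 2, leaving R2C1 = 2.
Row 2 now contains 2; hence R2C3 = 1.
The 4 cells of cage f must have product 72; hence R3C1 = 3.
Column 3 already has 1, which forces R3C3 = 2.
Column 4 already has 2, which forces R3C4 = 1.
Cage f has product 72, which forces R4C1 = 4.
2 is placed in row 4, which forces R4C3 = 3.
Column 1 already has 4, which forces R1C1 = 1.
Column 3 already has 1; hence R1C3 = 4.
Filled in: 1 2 4 3 / 2 3 1 4 / 3 4 2 1 / 4 1 3 2.

1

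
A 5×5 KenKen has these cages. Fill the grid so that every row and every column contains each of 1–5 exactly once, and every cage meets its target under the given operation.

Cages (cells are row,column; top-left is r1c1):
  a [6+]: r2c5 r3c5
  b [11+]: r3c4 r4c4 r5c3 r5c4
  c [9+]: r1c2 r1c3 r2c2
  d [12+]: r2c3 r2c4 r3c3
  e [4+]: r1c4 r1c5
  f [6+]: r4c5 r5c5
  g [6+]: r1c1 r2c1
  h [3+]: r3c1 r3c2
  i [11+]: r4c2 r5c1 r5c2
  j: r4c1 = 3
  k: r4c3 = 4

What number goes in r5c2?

Cage j is a single given cell; hence r4c1 = 3.
Cage k is a single given cell, which forces r4c3 = 4.
In column 5, 3 can only go at r1c5, so r1c5 = 3.
3 is placed in row 1, which forces r1c4 = 1.
The 3 cells of cage c must have sum 9, so r1c3 = 2.
Column 3 now contains 2, so r5c3 = 1.
The 3 cells of cage d must have sum 12, so r2c4 = 4.
The only place for 4 in row 3 is r3c5.
The two cells of cage a must have sum 6, leaving r2c5 = 2.
Cage f's pair has sum 6, leaving r4c5 = 1.
Column 5 already has 4, which forces r5c5 = 5.
Cage g's pair has sum 6, leaving r1c1 = 5.
Cage c has sum 9, leaving r1c2 = 4.
2 is placed in row 2, leaving r2c1 = 1.
2 is placed in row 2, so r2c2 = 3.
3 is placed in row 2, leaving r2c3 = 5.
Column 1 now contains 1, which forces r3c1 = 2.
Row 3 now contains 2, so r3c2 = 1.
Column 3 already has 5, so r3c3 = 3.
Row 3 already has 3, which forces r3c4 = 5.
Cage i has sum 11, which forces r4c2 = 5.
5 is placed in column 4; hence r4c4 = 2.
Column 1 now contains 2, so r5c1 = 4.
4 is placed in column 2, so r5c2 = 2.
Column 4 already has 2, so r5c4 = 3.
Filled in: 5 4 2 1 3 / 1 3 5 4 2 / 2 1 3 5 4 / 3 5 4 2 1 / 4 2 1 3 5.

2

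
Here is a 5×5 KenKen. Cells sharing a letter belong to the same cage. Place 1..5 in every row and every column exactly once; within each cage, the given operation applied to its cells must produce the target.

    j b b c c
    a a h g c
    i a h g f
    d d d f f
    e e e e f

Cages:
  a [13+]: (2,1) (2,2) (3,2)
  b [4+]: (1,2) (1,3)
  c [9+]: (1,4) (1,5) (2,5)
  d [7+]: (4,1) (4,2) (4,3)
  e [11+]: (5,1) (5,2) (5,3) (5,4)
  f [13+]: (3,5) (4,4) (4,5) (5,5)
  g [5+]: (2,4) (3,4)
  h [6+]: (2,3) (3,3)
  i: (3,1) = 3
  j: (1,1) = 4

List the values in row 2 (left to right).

5 3 4 1 2

Cage j is given, which forces (1,1) = 4.
4 is placed in column 1; hence (2,1) = 5.
5 is placed in row 2, leaving (2,2) = 3.
Cage i is given, which forces (3,1) = 3.
Column 2 now contains 3, leaving (1,2) = 1.
The two cells of cage b must have sum 4, leaving (1,3) = 3.
The 3 cells of cage a must have sum 13; hence (3,2) = 5.
Column 2 already has 5; hence (5,2) = 2.
Cage c needs sum 9, leaving (1,4) = 2.
The 3 cells of cage c must have sum 9, leaving (1,5) = 5.
The 3 cells of cage c must have sum 9, leaving (2,5) = 2.
Column 2 already has 2, which forces (4,2) = 4.
2 is placed in row 5, which forces (5,1) = 1.
Cage e has sum 11, leaving (5,3) = 5.
Cage e has sum 11; hence (5,4) = 3.
Row 5 now contains 3, so (5,5) = 4.
Row 2 now contains 2, so (2,3) = 4.
Row 2 already has 4; hence (2,4) = 1.
Cage h's pair has sum 6, leaving (3,3) = 2.
1 is placed in column 4; hence (3,4) = 4.
4 is placed in column 5; hence (3,5) = 1.
Column 1 already has 1, which forces (4,1) = 2.
Cage d needs sum 7, which forces (4,3) = 1.
The 4 cells of cage f must have sum 13; hence (4,4) = 5.
The 4 cells of cage f must have sum 13; hence (4,5) = 3.
The full grid is 4 1 3 2 5 / 5 3 4 1 2 / 3 5 2 4 1 / 2 4 1 5 3 / 1 2 5 3 4.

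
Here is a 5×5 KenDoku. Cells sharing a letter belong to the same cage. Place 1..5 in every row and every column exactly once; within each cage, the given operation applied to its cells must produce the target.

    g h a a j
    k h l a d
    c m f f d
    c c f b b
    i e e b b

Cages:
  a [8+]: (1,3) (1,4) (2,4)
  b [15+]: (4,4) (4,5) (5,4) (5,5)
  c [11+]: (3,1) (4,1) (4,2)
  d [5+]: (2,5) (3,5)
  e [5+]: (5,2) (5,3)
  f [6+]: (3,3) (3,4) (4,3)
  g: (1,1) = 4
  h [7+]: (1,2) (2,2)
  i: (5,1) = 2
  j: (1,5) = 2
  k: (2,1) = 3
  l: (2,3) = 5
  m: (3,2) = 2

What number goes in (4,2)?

5

G is a freebie; hence (1,1) = 4.
Cage j is given; hence (1,5) = 2.
K is a freebie, leaving (2,1) = 3.
L is a freebie, which forces (2,3) = 5.
M is a freebie, so (3,2) = 2.
Cage i is given, which forces (5,1) = 2.
Cage h's pair has sum 7, so (1,2) = 3.
Row 1 already has 3; hence (1,3) = 1.
1 is placed in row 1; hence (1,4) = 5.
2 is placed in column 2; hence (2,2) = 4.
4 is placed in row 2, leaving (2,4) = 2.
4 is placed in row 2, leaving (2,5) = 1.
2 is placed in row 3, so (3,1) = 5.
Column 5 now contains 1, which forces (3,5) = 4.
Cage c needs sum 11, leaving (4,1) = 1.
Cage c needs sum 11; hence (4,2) = 5.
Column 3 already has 1, so (4,3) = 2.
Row 4 already has 5, leaving (4,5) = 3.
4 is placed in column 2; hence (5,2) = 1.
Column 3 already has 1, so (5,3) = 4.
Row 5 already has 4, so (5,4) = 3.
Column 5 already has 3, which forces (5,5) = 5.
Row 3 now contains 4, leaving (3,3) = 3.
3 is placed in column 4; hence (3,4) = 1.
3 is placed in row 4, leaving (4,4) = 4.
Completed grid: 4 3 1 5 2 / 3 4 5 2 1 / 5 2 3 1 4 / 1 5 2 4 3 / 2 1 4 3 5.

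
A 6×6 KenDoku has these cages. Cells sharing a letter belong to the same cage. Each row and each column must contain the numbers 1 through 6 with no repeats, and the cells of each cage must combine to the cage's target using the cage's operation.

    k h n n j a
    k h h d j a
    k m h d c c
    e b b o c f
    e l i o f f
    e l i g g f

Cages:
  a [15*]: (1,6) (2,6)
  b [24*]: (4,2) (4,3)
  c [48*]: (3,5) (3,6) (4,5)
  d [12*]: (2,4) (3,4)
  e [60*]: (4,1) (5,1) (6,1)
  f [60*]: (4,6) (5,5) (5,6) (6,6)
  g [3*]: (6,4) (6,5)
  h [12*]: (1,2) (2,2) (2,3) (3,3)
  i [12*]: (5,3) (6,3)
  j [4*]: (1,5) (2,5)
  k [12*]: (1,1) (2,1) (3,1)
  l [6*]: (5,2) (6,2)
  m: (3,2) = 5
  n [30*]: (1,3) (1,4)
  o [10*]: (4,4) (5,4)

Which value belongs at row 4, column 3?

Cage m is given, so (3,2) = 5.
Row 2 needs a 5, and only (2,6) is open for it.
5 is placed in column 6; hence (1,6) = 3.
The 4 cells of cage f must have product 60, leaving (5,5) = 5.
The two cells of cage o must have product 10; hence (4,4) = 5.
5 is placed in row 5, leaving (5,4) = 2.
Cage n's pair has product 30, leaving (1,3) = 5.
Column 4 now contains 5; hence (1,4) = 6.
The 3 cells of cage e must have product 60, which forces (6,1) = 5.
In row 4, 1 can only go at (4,6), so (4,6) = 1.
Column 6 now contains 1, leaving (5,6) = 6.
The 4 cells of cage f must have product 60; hence (6,6) = 2.
Column 6 now contains 2, so (3,6) = 4.
The two cells of cage l must have product 6, so (5,2) = 1.
Cage l's pair has product 6; hence (6,2) = 6.
Cage h has product 12, which forces (1,2) = 2.
The 4 cells of cage h must have product 12, so (2,2) = 3.
The two cells of cage d must have product 12, which forces (2,4) = 4.
Row 2 now contains 4, leaving (2,5) = 1.
Row 3 now contains 4, leaving (3,4) = 3.
6 is placed in column 2, which forces (4,2) = 4.
Cage b needs two cells with product 24, which forces (4,3) = 6.
Row 4 now contains 6; hence (4,5) = 2.
3 is placed in column 4, which forces (6,4) = 1.
Column 5 now contains 1, so (6,5) = 3.
Cage k has product 12, which forces (1,1) = 1.
Column 5 now contains 1, which forces (1,5) = 4.
Row 2 already has 1, so (2,3) = 2.
The 4 cells of cage h must have product 12, leaving (3,3) = 1.
Column 5 already has 2; hence (3,5) = 6.
Row 4 already has 4, leaving (4,1) = 3.
Cage e needs product 60, leaving (5,1) = 4.
Cage i's pair has product 12, leaving (5,3) = 3.
Row 6 already has 3, so (6,3) = 4.
2 is placed in row 2, so (2,1) = 6.
6 is placed in row 3, which forces (3,1) = 2.
Completed grid: 1 2 5 6 4 3 / 6 3 2 4 1 5 / 2 5 1 3 6 4 / 3 4 6 5 2 1 / 4 1 3 2 5 6 / 5 6 4 1 3 2.

6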